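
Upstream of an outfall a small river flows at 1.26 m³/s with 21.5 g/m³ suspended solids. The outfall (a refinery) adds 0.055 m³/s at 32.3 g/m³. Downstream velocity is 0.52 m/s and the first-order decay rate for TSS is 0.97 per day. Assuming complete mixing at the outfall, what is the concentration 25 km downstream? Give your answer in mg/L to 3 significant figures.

12.8 mg/L

After complete mixing, C₀ = (0.055·32.3 + 1.26·21.5) / 1.315 = 21.95 mg/L.
Travel time t = 2.5e+04 m / 0.52 m/s = 4.808e+04 s = 0.5564 d.
C = 21.95·exp(−0.97·0.5564) = 21.95·0.5829 = 12.8 mg/L.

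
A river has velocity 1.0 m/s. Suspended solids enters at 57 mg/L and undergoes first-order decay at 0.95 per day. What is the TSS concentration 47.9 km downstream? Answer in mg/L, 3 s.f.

Travel time t = 47.9 km / 1.0 m/s = 4.79e+04/1.0 = 4.79e+04 s = 0.5544 d.
First-order decay: C = 57·exp(−0.95·0.5544) = 57·0.5906 = 33.66 mg/L.

33.7 mg/L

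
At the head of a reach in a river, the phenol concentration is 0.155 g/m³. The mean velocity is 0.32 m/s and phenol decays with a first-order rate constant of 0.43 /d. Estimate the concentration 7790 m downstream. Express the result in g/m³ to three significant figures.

0.137 g/m³

Travel time t = 7790 m / 0.32 m/s = 7790/0.32 = 2.434e+04 s = 0.2818 d.
First-order decay: C = 0.155·exp(−0.43·0.2818) = 0.155·0.8859 = 0.1373 g/m³.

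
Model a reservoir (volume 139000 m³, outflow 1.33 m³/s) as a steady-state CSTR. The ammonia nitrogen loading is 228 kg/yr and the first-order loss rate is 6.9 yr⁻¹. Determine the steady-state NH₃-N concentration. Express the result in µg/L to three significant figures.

Outflow Q = 1.33 m³/s × 3.156e+07 s/yr = 4.197e+07 m³/yr.
Steady-state CSTR mass balance: W = Q·C + k·V·C, so C = W/(Q + kV).
Q + kV = 4.197e+07 + 6.9·139000 = 4.293e+07 m³/yr.
C = 228/4.293e+07 = 5.311e-06 kg/m³ = 0.005311 mg/L = 5.311 µg/L.

5.31 µg/L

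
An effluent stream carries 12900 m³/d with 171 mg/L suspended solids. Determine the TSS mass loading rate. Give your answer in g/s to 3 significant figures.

25.5 g/s

12900 m³/d = 0.1493 m³/s.
Mass flux = Q·C = 0.1493 m³/s × 171 g/m³ = 25.53 g/s.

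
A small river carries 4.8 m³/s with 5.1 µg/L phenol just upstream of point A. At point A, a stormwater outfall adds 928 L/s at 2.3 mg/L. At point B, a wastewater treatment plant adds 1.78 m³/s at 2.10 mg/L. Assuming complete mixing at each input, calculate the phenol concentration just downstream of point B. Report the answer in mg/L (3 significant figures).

0.785 mg/L

5.1 µg/L = 0.0051 mg/L.
928 L/s = 0.928 m³/s.
After input A: C = (4.8·0.0051 + 0.928·2.3) / 5.728 = 0.3769 mg/L.
After input B: C = (5.728·0.3769 + 1.78·2.1) / 7.508 = 0.7854 mg/L.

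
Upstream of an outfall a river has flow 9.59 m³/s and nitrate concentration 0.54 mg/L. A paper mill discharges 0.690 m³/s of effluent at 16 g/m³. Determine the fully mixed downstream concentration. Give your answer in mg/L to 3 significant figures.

Conservation of mass across the mixing zone: C = (0.69·16 + 9.59·0.54) / (0.69 + 9.59) = 16.22/10.28 = 1.578 mg/L.

1.58 mg/L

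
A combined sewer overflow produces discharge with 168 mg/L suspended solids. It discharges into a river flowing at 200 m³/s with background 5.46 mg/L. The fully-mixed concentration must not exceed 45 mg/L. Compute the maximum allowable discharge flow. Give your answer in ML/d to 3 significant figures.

5550 ML/d

Mass balance at complete mixing: C_std·(Q_w + Q_r) = Q_w·C_e + Q_r·C_b.
Rearranging, Q_w = Q_r·(C_std − C_b)/(C_e − C_std) = 200·(45 − 5.46) / (168 − 45) = 64.29 m³/s.
= 5555 ML/d.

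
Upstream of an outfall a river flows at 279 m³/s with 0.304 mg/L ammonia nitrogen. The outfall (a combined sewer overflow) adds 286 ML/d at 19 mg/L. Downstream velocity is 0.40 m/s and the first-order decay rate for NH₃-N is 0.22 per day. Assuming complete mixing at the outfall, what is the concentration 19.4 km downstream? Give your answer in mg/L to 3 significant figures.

0.462 mg/L

286 ML/d = 3.31 m³/s.
After complete mixing, C₀ = (3.31·19 + 279·0.304) / 282.3 = 0.5232 mg/L.
Travel time t = 1.94e+04 m / 0.40 m/s = 4.85e+04 s = 0.5613 d.
C = 0.5232·exp(−0.22·0.5613) = 0.5232·0.8838 = 0.4624 mg/L.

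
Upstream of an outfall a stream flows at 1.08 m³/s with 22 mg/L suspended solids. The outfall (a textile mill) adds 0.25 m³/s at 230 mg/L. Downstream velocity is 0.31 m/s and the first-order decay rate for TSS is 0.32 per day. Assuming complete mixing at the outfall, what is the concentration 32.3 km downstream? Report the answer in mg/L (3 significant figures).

After complete mixing, C₀ = (0.25·230 + 1.08·22) / 1.33 = 61.1 mg/L.
Travel time t = 3.23e+04 m / 0.31 m/s = 1.042e+05 s = 1.206 d.
C = 61.1·exp(−0.32·1.206) = 61.1·0.6798 = 41.54 mg/L.

41.5 mg/L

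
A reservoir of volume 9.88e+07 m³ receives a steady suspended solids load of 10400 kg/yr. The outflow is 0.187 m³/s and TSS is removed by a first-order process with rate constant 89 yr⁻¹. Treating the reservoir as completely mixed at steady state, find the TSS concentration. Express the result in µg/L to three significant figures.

1.18 µg/L

Outflow Q = 0.187 m³/s × 3.156e+07 s/yr = 5.901e+06 m³/yr.
Steady-state CSTR mass balance: W = Q·C + k·V·C, so C = W/(Q + kV).
Q + kV = 5.901e+06 + 89·9.88e+07 = 8.799e+09 m³/yr.
C = 10400/8.799e+09 = 1.182e-06 kg/m³ = 0.001182 mg/L = 1.182 µg/L.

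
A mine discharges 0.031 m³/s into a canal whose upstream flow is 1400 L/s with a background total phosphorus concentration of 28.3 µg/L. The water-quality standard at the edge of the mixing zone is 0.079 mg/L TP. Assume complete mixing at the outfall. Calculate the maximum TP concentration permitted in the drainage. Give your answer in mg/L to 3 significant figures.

1400 L/s = 1.4 m³/s.
28.3 µg/L = 0.0283 mg/L.
Mass balance: 0.079·1.431 = 0.031·Cₑ + 1.4·0.0283.
Cₑ = (0.113 − 0.03962) / 0.031 = 2.369 mg/L.

2.37 mg/L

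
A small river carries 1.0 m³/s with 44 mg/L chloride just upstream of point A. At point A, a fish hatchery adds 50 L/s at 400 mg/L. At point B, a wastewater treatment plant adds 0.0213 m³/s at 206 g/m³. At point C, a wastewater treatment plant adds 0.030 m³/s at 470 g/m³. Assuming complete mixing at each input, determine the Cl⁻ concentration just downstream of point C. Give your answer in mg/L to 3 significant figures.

74.9 mg/L

50 L/s = 0.05 m³/s.
After input A: C = (1·44 + 0.05·400) / 1.05 = 60.95 mg/L.
After input B: C = (1.05·60.95 + 0.0213·206) / 1.071 = 63.84 mg/L.
After input C: C = (1.071·63.84 + 0.03·470) / 1.101 = 74.9 mg/L.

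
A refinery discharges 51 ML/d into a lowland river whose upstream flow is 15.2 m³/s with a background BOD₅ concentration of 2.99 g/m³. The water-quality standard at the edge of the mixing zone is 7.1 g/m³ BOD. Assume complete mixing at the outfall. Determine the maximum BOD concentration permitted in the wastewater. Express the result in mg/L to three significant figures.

51 ML/d = 0.5903 m³/s.
Mass balance: 7.1·15.79 = 0.5903·Cₑ + 15.2·2.99.
Cₑ = (112.1 − 45.45) / 0.5903 = 112.9 mg/L.

113 mg/L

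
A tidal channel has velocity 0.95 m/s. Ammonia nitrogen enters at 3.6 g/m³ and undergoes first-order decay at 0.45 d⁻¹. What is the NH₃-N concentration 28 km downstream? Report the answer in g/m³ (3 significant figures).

3.09 g/m³

Travel time t = 28 km / 0.95 m/s = 2.8e+04/0.95 = 2.947e+04 s = 0.3411 d.
First-order decay: C = 3.6·exp(−0.45·0.3411) = 3.6·0.8577 = 3.088 g/m³.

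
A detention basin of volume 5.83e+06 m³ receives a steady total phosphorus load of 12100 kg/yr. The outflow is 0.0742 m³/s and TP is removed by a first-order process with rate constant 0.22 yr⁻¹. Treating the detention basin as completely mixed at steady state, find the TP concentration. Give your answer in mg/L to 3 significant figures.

3.34 mg/L

Outflow Q = 0.0742 m³/s × 3.156e+07 s/yr = 2.342e+06 m³/yr.
Steady-state CSTR mass balance: W = Q·C + k·V·C, so C = W/(Q + kV).
Q + kV = 2.342e+06 + 0.22·5.83e+06 = 3.624e+06 m³/yr.
C = 12100/3.624e+06 = 0.003339 kg/m³ = 3.339 mg/L.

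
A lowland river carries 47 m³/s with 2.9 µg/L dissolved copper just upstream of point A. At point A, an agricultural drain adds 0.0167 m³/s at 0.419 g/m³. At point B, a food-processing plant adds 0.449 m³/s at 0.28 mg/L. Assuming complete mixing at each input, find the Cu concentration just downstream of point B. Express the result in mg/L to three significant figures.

0.00567 mg/L

2.9 µg/L = 0.0029 mg/L.
After input A: C = (47·0.0029 + 0.0167·0.419) / 47.02 = 0.003048 mg/L.
After input B: C = (47.02·0.003048 + 0.449·0.28) / 47.47 = 0.005668 mg/L.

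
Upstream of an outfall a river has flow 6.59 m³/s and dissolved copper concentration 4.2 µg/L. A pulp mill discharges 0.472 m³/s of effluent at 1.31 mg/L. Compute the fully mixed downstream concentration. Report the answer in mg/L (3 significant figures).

4.2 µg/L = 0.0042 mg/L.
By mass balance at complete mixing, C = (0.472·1.31 + 6.59·0.0042) / (0.472 + 6.59) = 0.646/7.062 = 0.09148 mg/L.

0.0915 mg/L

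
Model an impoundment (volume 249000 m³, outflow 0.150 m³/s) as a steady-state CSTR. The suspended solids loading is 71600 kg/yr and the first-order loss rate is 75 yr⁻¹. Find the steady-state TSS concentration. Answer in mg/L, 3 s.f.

3.06 mg/L

Outflow Q = 0.150 m³/s × 3.156e+07 s/yr = 4.734e+06 m³/yr.
Steady-state CSTR mass balance: W = Q·C + k·V·C, so C = W/(Q + kV).
Q + kV = 4.734e+06 + 75·249000 = 2.341e+07 m³/yr.
C = 71600/2.341e+07 = 0.003059 kg/m³ = 3.059 mg/L.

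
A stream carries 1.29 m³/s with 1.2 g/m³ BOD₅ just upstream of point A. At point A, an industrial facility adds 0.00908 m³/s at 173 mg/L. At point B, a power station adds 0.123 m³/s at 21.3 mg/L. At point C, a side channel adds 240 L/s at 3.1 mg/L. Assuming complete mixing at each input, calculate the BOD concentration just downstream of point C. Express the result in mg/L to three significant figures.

3.90 mg/L

After input A: C = (1.29·1.2 + 0.00908·173) / 1.299 = 2.401 mg/L.
After input B: C = (1.299·2.401 + 0.123·21.3) / 1.422 = 4.035 mg/L.
240 L/s = 0.24 m³/s.
After input C: C = (1.422·4.035 + 0.24·3.1) / 1.662 = 3.9 mg/L.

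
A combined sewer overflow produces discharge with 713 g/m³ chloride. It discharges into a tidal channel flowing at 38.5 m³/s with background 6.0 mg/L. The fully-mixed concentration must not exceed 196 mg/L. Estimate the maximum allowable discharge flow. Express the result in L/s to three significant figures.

Mass balance at complete mixing: C_std·(Q_w + Q_r) = Q_w·C_e + Q_r·C_b.
Rearranging, Q_w = Q_r·(C_std − C_b)/(C_e − C_std) = 38.5·(196 − 6) / (713 − 196) = 14.15 m³/s.
= 1.415e+04 L/s.

14100 L/s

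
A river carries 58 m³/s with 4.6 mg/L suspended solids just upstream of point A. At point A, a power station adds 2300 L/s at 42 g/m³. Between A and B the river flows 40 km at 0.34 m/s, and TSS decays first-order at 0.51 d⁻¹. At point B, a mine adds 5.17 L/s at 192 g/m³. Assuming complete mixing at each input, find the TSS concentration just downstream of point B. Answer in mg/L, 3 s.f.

3.03 mg/L

2300 L/s = 2.3 m³/s.
After input A: C = (58·4.6 + 2.3·42) / 60.3 = 6.027 mg/L.
Over the 40 km reach to input B (t = 1.176e+05 s = 1.362 d), decay gives C = 6.027·exp(−0.51·1.362) = 3.009 mg/L.
5.17 L/s = 0.00517 m³/s.
After input B: C = (60.3·3.009 + 0.00517·192) / 60.31 = 3.026 mg/L.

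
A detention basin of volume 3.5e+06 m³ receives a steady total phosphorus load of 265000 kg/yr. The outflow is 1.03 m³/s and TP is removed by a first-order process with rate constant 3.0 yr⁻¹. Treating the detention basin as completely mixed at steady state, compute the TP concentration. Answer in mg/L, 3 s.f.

Outflow Q = 1.03 m³/s × 3.156e+07 s/yr = 3.25e+07 m³/yr.
Steady-state CSTR mass balance: W = Q·C + k·V·C, so C = W/(Q + kV).
Q + kV = 3.25e+07 + 3.0·3.5e+06 = 4.3e+07 m³/yr.
C = 265000/4.3e+07 = 0.006162 kg/m³ = 6.162 mg/L.

6.16 mg/L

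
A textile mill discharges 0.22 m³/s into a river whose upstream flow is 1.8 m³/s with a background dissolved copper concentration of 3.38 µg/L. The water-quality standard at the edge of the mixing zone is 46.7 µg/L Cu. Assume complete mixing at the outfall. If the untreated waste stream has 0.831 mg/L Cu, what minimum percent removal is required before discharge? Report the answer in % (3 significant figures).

51.7 %

3.38 µg/L = 0.00338 mg/L.
46.7 µg/L = 0.0467 mg/L.
Mass balance: 0.0467·2.02 = 0.22·Cₑ + 1.8·0.00338.
Cₑ = (0.09433 − 0.006084) / 0.22 = 0.4011 mg/L.
Required removal = 1 − 0.4011/0.831 = 51.73 %.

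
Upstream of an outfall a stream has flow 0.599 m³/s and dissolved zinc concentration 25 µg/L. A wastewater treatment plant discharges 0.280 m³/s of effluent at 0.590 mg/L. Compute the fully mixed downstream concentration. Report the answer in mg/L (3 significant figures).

25 µg/L = 0.025 mg/L.
By mass balance at complete mixing, C = (0.28·0.59 + 0.599·0.025) / (0.28 + 0.599) = 0.1802/0.879 = 0.205 mg/L.

0.205 mg/L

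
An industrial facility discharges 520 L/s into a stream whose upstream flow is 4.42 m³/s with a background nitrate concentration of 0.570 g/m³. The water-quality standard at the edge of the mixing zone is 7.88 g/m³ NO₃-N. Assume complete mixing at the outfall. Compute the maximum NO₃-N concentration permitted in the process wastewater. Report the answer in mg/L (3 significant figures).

520 L/s = 0.52 m³/s.
Mass balance: 7.88·4.94 = 0.52·Cₑ + 4.42·0.57.
Cₑ = (38.93 − 2.519) / 0.52 = 70.01 mg/L.

70.0 mg/L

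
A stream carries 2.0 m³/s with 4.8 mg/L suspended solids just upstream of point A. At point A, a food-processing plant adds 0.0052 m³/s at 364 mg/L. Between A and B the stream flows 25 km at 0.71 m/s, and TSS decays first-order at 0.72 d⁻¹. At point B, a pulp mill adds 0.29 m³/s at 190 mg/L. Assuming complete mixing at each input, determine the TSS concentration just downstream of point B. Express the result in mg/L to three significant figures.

After input A: C = (2·4.8 + 0.0052·364) / 2.005 = 5.731 mg/L.
Over the 25 km reach to input B (t = 3.521e+04 s = 0.4075 d), decay gives C = 5.731·exp(−0.72·0.4075) = 4.274 mg/L.
After input B: C = (2.005·4.274 + 0.29·190) / 2.295 = 27.74 mg/L.

27.7 mg/L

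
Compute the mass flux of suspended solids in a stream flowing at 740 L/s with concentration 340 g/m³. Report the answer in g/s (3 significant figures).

740 L/s = 0.74 m³/s.
Mass flux = Q·C = 0.74 m³/s × 340 g/m³ = 251.6 g/s.

252 g/s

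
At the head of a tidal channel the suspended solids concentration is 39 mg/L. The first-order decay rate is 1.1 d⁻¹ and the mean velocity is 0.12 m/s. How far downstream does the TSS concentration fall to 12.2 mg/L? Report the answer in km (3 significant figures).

From C = C₀·e^(−kt), t = ln(C₀/C)/k = ln(39/12.2)/1.1 = 1.162/1.1 = 1.056 d.
Distance = v·t = 0.12 m/s × 9.128e+04 s = 1.095e+04 m = 10.95 km.

11.0 km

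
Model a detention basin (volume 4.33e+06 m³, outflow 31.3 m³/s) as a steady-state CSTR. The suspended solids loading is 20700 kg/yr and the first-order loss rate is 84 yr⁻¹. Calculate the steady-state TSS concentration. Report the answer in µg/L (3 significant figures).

Outflow Q = 31.3 m³/s × 3.156e+07 s/yr = 9.878e+08 m³/yr.
Steady-state CSTR mass balance: W = Q·C + k·V·C, so C = W/(Q + kV).
Q + kV = 9.878e+08 + 84·4.33e+06 = 1.351e+09 m³/yr.
C = 20700/1.351e+09 = 1.532e-05 kg/m³ = 0.01532 mg/L = 15.32 µg/L.

15.3 µg/L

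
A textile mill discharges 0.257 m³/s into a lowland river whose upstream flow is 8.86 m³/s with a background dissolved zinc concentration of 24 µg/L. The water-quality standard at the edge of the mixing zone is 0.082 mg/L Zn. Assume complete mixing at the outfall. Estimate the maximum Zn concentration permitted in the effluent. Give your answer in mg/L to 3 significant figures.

2.08 mg/L

24 µg/L = 0.024 mg/L.
Mass balance: 0.082·9.117 = 0.257·Cₑ + 8.86·0.024.
Cₑ = (0.7476 − 0.2126) / 0.257 = 2.082 mg/L.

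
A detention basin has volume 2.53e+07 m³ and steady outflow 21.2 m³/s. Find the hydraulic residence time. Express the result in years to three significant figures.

Q = 21.2 m³/s × 3.156e+07 s/yr = 6.69e+08 m³/yr.
Hydraulic residence time τ = V/Q = 2.53e+07/6.69e+08 = 0.03782 yr.

0.0378 yr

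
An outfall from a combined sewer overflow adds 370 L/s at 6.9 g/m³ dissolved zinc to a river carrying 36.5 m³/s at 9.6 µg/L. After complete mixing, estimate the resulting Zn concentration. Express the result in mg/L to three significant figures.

0.0787 mg/L

370 L/s = 0.37 m³/s.
9.6 µg/L = 0.0096 mg/L.
Conservation of mass across the mixing zone: C = (0.37·6.9 + 36.5·0.0096) / (0.37 + 36.5) = 2.903/36.87 = 0.07875 mg/L.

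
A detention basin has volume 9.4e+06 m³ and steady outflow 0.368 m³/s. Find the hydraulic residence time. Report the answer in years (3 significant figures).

0.809 yr

Q = 0.368 m³/s × 3.156e+07 s/yr = 1.161e+07 m³/yr.
Hydraulic residence time τ = V/Q = 9.4e+06/1.161e+07 = 0.8094 yr.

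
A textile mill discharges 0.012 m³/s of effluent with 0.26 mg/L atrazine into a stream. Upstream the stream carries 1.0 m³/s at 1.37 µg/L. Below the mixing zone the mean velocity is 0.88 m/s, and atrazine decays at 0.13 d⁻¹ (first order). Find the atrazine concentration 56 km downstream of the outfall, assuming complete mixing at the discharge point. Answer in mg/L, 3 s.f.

1.37 µg/L = 0.00137 mg/L.
After complete mixing, C₀ = (0.012·0.26 + 1·0.00137) / 1.012 = 0.004437 mg/L.
Travel time t = 5.6e+04 m / 0.88 m/s = 6.364e+04 s = 0.7365 d.
C = 0.004437·exp(−0.13·0.7365) = 0.004437·0.9087 = 0.004032 mg/L.

0.00403 mg/L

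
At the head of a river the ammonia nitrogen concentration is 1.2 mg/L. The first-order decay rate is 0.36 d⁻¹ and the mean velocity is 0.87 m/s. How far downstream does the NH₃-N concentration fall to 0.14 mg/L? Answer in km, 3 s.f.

From C = C₀·e^(−kt), t = ln(C₀/C)/k = ln(1.2/0.14)/0.36 = 2.148/0.36 = 5.968 d.
Distance = v·t = 0.87 m/s × 5.156e+05 s = 4.486e+05 m = 448.6 km.

449 km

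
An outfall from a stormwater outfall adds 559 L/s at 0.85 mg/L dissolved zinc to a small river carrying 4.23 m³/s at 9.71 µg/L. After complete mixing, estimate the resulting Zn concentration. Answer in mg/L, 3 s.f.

0.108 mg/L

559 L/s = 0.559 m³/s.
9.71 µg/L = 0.00971 mg/L.
Flow-weighted mixing gives C = (0.559·0.85 + 4.23·0.00971) / (0.559 + 4.23) = 0.5162/4.789 = 0.1078 mg/L.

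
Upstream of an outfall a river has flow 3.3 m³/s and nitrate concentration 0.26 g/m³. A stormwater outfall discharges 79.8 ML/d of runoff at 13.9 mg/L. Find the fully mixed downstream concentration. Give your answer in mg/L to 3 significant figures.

79.8 ML/d = 0.9236 m³/s.
Conservation of mass across the mixing zone: C = (0.9236·13.9 + 3.3·0.26) / (0.9236 + 3.3) = 13.7/4.224 = 3.243 mg/L.

3.24 mg/L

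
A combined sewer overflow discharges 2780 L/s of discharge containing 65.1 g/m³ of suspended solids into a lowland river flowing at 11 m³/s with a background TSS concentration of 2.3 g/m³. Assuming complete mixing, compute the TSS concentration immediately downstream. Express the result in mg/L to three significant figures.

15.0 mg/L

2780 L/s = 2.78 m³/s.
Flow-weighted mixing gives C = (2.78·65.1 + 11·2.3) / (2.78 + 11) = 206.3/13.78 = 14.97 mg/L.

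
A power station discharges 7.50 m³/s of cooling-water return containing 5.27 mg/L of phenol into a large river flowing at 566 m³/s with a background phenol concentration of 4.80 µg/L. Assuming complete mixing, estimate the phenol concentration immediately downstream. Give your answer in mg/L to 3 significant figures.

0.0737 mg/L

4.80 µg/L = 0.0048 mg/L.
Conservation of mass across the mixing zone: C = (7.5·5.27 + 566·0.0048) / (7.5 + 566) = 42.24/573.5 = 0.07366 mg/L.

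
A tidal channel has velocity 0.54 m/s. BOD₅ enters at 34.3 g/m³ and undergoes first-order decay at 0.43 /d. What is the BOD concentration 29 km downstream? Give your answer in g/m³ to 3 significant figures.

26.3 g/m³

Travel time t = 29 km / 0.54 m/s = 2.9e+04/0.54 = 5.37e+04 s = 0.6216 d.
First-order decay: C = 34.3·exp(−0.43·0.6216) = 34.3·0.7655 = 26.26 g/m³.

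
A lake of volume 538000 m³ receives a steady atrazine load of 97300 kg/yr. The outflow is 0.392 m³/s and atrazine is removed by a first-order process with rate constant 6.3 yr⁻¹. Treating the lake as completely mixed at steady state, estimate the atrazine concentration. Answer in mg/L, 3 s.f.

6.17 mg/L

Outflow Q = 0.392 m³/s × 3.156e+07 s/yr = 1.237e+07 m³/yr.
Steady-state CSTR mass balance: W = Q·C + k·V·C, so C = W/(Q + kV).
Q + kV = 1.237e+07 + 6.3·538000 = 1.576e+07 m³/yr.
C = 97300/1.576e+07 = 0.006174 kg/m³ = 6.174 mg/L.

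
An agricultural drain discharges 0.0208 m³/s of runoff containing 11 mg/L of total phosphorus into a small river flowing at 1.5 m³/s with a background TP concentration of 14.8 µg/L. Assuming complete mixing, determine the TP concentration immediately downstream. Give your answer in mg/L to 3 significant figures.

0.165 mg/L

14.8 µg/L = 0.0148 mg/L.
By mass balance at complete mixing, C = (0.0208·11 + 1.5·0.0148) / (0.0208 + 1.5) = 0.251/1.521 = 0.165 mg/L.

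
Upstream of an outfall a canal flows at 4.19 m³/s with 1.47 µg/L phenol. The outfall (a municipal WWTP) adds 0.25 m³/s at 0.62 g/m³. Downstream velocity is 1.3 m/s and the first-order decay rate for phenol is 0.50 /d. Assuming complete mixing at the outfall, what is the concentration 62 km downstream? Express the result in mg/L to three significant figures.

1.47 µg/L = 0.00147 mg/L.
After complete mixing, C₀ = (0.25·0.62 + 4.19·0.00147) / 4.44 = 0.0363 mg/L.
Travel time t = 6.2e+04 m / 1.3 m/s = 4.769e+04 s = 0.552 d.
C = 0.0363·exp(−0.50·0.552) = 0.0363·0.7588 = 0.02754 mg/L.

0.0275 mg/L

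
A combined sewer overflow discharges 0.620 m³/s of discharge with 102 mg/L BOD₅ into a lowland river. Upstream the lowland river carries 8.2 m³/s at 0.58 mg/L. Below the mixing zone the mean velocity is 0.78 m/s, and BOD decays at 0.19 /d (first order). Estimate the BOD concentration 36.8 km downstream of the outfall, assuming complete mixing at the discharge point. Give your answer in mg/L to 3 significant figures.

6.95 mg/L

After complete mixing, C₀ = (0.62·102 + 8.2·0.58) / 8.82 = 7.709 mg/L.
Travel time t = 3.68e+04 m / 0.78 m/s = 4.718e+04 s = 0.5461 d.
C = 7.709·exp(−0.19·0.5461) = 7.709·0.9014 = 6.95 mg/L.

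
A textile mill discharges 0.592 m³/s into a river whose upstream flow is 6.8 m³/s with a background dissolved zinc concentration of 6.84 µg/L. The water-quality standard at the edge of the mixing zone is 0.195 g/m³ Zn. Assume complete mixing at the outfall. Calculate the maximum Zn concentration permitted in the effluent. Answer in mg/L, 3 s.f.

6.84 µg/L = 0.00684 mg/L.
Mass balance: 0.195·7.392 = 0.592·Cₑ + 6.8·0.00684.
Cₑ = (1.441 − 0.04651) / 0.592 = 2.356 mg/L.

2.36 mg/L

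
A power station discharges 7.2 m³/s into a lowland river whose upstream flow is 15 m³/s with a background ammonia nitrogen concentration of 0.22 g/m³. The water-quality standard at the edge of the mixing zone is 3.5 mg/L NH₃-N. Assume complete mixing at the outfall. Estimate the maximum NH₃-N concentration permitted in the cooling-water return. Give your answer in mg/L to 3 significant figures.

Mass balance: 3.5·22.2 = 7.2·Cₑ + 15·0.22.
Cₑ = (77.7 − 3.3) / 7.2 = 10.33 mg/L.

10.3 mg/L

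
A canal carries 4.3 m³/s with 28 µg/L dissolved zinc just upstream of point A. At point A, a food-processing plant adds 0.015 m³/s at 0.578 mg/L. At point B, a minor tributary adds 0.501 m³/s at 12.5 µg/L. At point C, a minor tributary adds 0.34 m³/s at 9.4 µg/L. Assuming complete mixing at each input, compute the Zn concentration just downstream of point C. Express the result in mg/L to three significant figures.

28 µg/L = 0.028 mg/L.
After input A: C = (4.3·0.028 + 0.015·0.578) / 4.315 = 0.02991 mg/L.
12.5 µg/L = 0.0125 mg/L.
After input B: C = (4.315·0.02991 + 0.501·0.0125) / 4.816 = 0.0281 mg/L.
9.4 µg/L = 0.0094 mg/L.
After input C: C = (4.816·0.0281 + 0.34·0.0094) / 5.156 = 0.02687 mg/L.

0.0269 mg/L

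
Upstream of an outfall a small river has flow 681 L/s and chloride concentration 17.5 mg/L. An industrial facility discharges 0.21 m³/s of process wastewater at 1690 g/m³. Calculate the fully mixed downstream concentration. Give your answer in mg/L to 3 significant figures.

412 mg/L

681 L/s = 0.681 m³/s.
Conservation of mass across the mixing zone: C = (0.21·1690 + 0.681·17.5) / (0.21 + 0.681) = 366.8/0.891 = 411.7 mg/L.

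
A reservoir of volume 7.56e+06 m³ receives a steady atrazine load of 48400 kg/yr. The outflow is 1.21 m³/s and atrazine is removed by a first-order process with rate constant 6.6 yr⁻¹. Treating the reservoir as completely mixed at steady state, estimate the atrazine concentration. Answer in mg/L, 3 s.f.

Outflow Q = 1.21 m³/s × 3.156e+07 s/yr = 3.818e+07 m³/yr.
Steady-state CSTR mass balance: W = Q·C + k·V·C, so C = W/(Q + kV).
Q + kV = 3.818e+07 + 6.6·7.56e+06 = 8.808e+07 m³/yr.
C = 48400/8.808e+07 = 0.0005495 kg/m³ = 0.5495 mg/L.

0.549 mg/L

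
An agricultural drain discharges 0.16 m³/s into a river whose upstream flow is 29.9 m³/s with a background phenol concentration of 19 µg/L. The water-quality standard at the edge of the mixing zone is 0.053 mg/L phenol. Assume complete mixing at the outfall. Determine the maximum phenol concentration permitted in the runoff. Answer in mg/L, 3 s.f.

6.41 mg/L

19 µg/L = 0.019 mg/L.
Mass balance: 0.053·30.06 = 0.16·Cₑ + 29.9·0.019.
Cₑ = (1.593 − 0.5681) / 0.16 = 6.407 mg/L.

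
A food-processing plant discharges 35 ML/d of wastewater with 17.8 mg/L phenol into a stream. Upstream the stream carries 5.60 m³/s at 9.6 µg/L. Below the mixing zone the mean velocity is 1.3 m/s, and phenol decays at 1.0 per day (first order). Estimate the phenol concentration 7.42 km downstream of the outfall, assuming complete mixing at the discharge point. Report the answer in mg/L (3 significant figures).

1.13 mg/L

35 ML/d = 0.4051 m³/s.
9.6 µg/L = 0.0096 mg/L.
After complete mixing, C₀ = (0.4051·17.8 + 5.6·0.0096) / 6.005 = 1.21 mg/L.
Travel time t = 7420 m / 1.3 m/s = 5708 s = 0.06606 d.
C = 1.21·exp(−1.0·0.06606) = 1.21·0.9361 = 1.132 mg/L.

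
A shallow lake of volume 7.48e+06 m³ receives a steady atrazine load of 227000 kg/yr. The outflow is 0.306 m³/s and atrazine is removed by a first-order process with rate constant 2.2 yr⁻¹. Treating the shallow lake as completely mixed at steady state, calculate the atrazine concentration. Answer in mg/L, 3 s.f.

8.69 mg/L

Outflow Q = 0.306 m³/s × 3.156e+07 s/yr = 9.657e+06 m³/yr.
Steady-state CSTR mass balance: W = Q·C + k·V·C, so C = W/(Q + kV).
Q + kV = 9.657e+06 + 2.2·7.48e+06 = 2.611e+07 m³/yr.
C = 227000/2.611e+07 = 0.008693 kg/m³ = 8.693 mg/L.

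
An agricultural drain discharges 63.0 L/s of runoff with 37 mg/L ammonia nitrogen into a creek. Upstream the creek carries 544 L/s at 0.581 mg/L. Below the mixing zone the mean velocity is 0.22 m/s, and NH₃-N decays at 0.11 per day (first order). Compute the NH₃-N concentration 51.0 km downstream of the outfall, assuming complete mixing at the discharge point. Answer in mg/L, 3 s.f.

3.25 mg/L

63.0 L/s = 0.063 m³/s.
544 L/s = 0.544 m³/s.
After complete mixing, C₀ = (0.063·37 + 0.544·0.581) / 0.607 = 4.361 mg/L.
Travel time t = 5.1e+04 m / 0.22 m/s = 2.318e+05 s = 2.683 d.
C = 4.361·exp(−0.11·2.683) = 4.361·0.7444 = 3.246 mg/L.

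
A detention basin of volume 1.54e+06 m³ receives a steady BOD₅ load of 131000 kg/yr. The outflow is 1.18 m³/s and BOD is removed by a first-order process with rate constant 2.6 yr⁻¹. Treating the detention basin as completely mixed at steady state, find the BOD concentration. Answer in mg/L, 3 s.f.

Outflow Q = 1.18 m³/s × 3.156e+07 s/yr = 3.724e+07 m³/yr.
Steady-state CSTR mass balance: W = Q·C + k·V·C, so C = W/(Q + kV).
Q + kV = 3.724e+07 + 2.6·1.54e+06 = 4.124e+07 m³/yr.
C = 131000/4.124e+07 = 0.003176 kg/m³ = 3.176 mg/L.

3.18 mg/L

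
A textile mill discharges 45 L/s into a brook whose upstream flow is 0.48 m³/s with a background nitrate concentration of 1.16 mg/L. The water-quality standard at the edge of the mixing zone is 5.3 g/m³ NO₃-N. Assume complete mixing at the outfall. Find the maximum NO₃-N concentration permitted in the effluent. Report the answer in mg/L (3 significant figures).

45 L/s = 0.045 m³/s.
Mass balance: 5.3·0.525 = 0.045·Cₑ + 0.48·1.16.
Cₑ = (2.783 − 0.5568) / 0.045 = 49.46 mg/L.

49.5 mg/L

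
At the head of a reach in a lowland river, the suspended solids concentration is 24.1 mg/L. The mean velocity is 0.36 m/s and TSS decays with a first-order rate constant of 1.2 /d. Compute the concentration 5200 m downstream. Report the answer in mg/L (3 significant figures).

Travel time t = 5200 m / 0.36 m/s = 5200/0.36 = 1.444e+04 s = 0.1672 d.
First-order decay: C = 24.1·exp(−1.2·0.1672) = 24.1·0.8182 = 19.72 mg/L.

19.7 mg/L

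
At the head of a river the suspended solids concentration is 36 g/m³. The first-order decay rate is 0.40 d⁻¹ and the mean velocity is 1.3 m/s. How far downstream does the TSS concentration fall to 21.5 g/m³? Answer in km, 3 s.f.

From C = C₀·e^(−kt), t = ln(C₀/C)/k = ln(36/21.5)/0.40 = 0.5155/0.40 = 1.289 d.
Distance = v·t = 1.3 m/s × 1.113e+05 s = 1.447e+05 m = 144.7 km.

145 km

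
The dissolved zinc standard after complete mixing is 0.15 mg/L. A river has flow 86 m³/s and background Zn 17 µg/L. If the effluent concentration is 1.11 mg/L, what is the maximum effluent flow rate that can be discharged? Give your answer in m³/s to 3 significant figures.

11.9 m³/s

17 µg/L = 0.017 mg/L.
Mass balance at complete mixing: C_std·(Q_w + Q_r) = Q_w·C_e + Q_r·C_b.
Rearranging, Q_w = Q_r·(C_std − C_b)/(C_e − C_std) = 86·(0.15 − 0.017) / (1.11 − 0.15) = 11.91 m³/s.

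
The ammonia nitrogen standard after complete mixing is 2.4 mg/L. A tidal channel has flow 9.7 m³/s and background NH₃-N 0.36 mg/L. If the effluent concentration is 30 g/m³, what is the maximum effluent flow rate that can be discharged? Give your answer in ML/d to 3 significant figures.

61.9 ML/d

Mass balance at complete mixing: C_std·(Q_w + Q_r) = Q_w·C_e + Q_r·C_b.
Rearranging, Q_w = Q_r·(C_std − C_b)/(C_e − C_std) = 9.7·(2.4 − 0.36) / (30 − 2.4) = 0.717 m³/s.
= 61.95 ML/d.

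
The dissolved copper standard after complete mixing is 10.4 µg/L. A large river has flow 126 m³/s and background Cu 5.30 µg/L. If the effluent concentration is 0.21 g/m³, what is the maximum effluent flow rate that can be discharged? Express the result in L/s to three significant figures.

3220 L/s

5.30 µg/L = 0.0053 mg/L.
10.4 µg/L = 0.0104 mg/L.
Mass balance at complete mixing: C_std·(Q_w + Q_r) = Q_w·C_e + Q_r·C_b.
Rearranging, Q_w = Q_r·(C_std − C_b)/(C_e − C_std) = 126·(0.0104 − 0.0053) / (0.21 − 0.0104) = 3.219 m³/s.
= 3219 L/s.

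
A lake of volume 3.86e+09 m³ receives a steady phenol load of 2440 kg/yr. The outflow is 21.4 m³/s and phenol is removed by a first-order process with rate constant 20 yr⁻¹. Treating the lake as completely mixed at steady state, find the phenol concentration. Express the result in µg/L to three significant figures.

Outflow Q = 21.4 m³/s × 3.156e+07 s/yr = 6.753e+08 m³/yr.
Steady-state CSTR mass balance: W = Q·C + k·V·C, so C = W/(Q + kV).
Q + kV = 6.753e+08 + 20·3.86e+09 = 7.788e+10 m³/yr.
C = 2440/7.788e+10 = 3.133e-08 kg/m³ = 3.133e-05 mg/L = 0.03133 µg/L.

0.0313 µg/L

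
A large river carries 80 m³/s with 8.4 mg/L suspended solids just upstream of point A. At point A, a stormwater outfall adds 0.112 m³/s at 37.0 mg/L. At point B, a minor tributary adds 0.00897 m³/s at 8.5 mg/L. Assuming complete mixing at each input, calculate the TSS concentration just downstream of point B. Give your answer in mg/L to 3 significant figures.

8.44 mg/L

After input A: C = (80·8.4 + 0.112·37) / 80.11 = 8.44 mg/L.
After input B: C = (80.11·8.44 + 0.00897·8.5) / 80.12 = 8.44 mg/L.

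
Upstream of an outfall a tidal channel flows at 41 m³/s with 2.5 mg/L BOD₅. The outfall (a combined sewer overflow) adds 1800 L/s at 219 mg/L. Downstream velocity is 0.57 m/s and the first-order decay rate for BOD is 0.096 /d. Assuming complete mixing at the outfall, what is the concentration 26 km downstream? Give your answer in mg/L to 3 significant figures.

11.0 mg/L

1800 L/s = 1.8 m³/s.
After complete mixing, C₀ = (1.8·219 + 41·2.5) / 42.8 = 11.61 mg/L.
Travel time t = 2.6e+04 m / 0.57 m/s = 4.561e+04 s = 0.5279 d.
C = 11.61·exp(−0.096·0.5279) = 11.61·0.9506 = 11.03 mg/L.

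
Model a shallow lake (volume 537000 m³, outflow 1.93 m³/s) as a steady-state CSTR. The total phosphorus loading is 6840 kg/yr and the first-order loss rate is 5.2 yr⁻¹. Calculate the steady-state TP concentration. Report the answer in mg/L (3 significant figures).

Outflow Q = 1.93 m³/s × 3.156e+07 s/yr = 6.091e+07 m³/yr.
Steady-state CSTR mass balance: W = Q·C + k·V·C, so C = W/(Q + kV).
Q + kV = 6.091e+07 + 5.2·537000 = 6.37e+07 m³/yr.
C = 6840/6.37e+07 = 0.0001074 kg/m³ = 0.1074 mg/L.

0.107 mg/L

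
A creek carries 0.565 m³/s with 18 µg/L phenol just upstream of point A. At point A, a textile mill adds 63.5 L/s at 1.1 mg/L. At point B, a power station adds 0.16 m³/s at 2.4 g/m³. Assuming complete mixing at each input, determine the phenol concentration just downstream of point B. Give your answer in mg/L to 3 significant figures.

0.588 mg/L

18 µg/L = 0.018 mg/L.
63.5 L/s = 0.0635 m³/s.
After input A: C = (0.565·0.018 + 0.0635·1.1) / 0.6285 = 0.1273 mg/L.
After input B: C = (0.6285·0.1273 + 0.16·2.4) / 0.7885 = 0.5885 mg/L.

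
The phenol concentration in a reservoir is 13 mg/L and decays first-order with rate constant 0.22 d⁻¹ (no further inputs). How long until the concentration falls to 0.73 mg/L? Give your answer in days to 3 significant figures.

t = ln(C₀/C)/k = ln(13/0.73)/0.22 = 2.88/0.22 = 13.09 d.

13.1 d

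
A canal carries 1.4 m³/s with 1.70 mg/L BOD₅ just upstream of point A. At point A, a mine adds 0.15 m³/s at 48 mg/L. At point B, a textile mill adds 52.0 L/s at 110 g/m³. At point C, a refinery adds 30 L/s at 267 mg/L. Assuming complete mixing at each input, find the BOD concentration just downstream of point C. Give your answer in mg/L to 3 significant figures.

After input A: C = (1.4·1.7 + 0.15·48) / 1.55 = 6.181 mg/L.
52.0 L/s = 0.052 m³/s.
After input B: C = (1.55·6.181 + 0.052·110) / 1.602 = 9.551 mg/L.
30 L/s = 0.03 m³/s.
After input C: C = (1.602·9.551 + 0.03·267) / 1.632 = 14.28 mg/L.

14.3 mg/L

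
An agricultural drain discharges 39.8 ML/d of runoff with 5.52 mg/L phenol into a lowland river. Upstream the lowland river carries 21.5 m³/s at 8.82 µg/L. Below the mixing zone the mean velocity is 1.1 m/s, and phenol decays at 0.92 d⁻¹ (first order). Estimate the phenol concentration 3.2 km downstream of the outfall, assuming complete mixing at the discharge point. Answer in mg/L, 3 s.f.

0.121 mg/L

39.8 ML/d = 0.4606 m³/s.
8.82 µg/L = 0.00882 mg/L.
After complete mixing, C₀ = (0.4606·5.52 + 21.5·0.00882) / 21.96 = 0.1244 mg/L.
Travel time t = 3200 m / 1.1 m/s = 2909 s = 0.03367 d.
C = 0.1244·exp(−0.92·0.03367) = 0.1244·0.9695 = 0.1206 mg/L.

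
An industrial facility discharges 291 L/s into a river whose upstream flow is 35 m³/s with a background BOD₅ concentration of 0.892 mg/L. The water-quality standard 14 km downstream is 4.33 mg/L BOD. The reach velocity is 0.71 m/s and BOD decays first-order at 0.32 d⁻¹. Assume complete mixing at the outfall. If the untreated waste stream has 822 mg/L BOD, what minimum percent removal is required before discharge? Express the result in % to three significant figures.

44.3 %

291 L/s = 0.291 m³/s.
Travel time to the compliance point: t = 1.4e+04/0.71 = 1.972e+04 s = 0.2282 d; decay factor exp(−0.32·0.2282) = 0.9296.
So the concentration just after mixing may be at most 4.33/0.9296 = 4.658 mg/L.
Mass balance: 4.658·35.29 = 0.291·Cₑ + 35·0.892.
Cₑ = (164.4 − 31.22) / 0.291 = 457.6 mg/L.
Required removal = 1 − 457.6/822 = 44.33 %.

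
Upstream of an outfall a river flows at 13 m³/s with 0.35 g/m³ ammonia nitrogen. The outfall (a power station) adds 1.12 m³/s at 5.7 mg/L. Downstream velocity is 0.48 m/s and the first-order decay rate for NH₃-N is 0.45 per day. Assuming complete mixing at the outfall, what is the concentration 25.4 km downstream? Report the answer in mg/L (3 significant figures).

After complete mixing, C₀ = (1.12·5.7 + 13·0.35) / 14.12 = 0.7744 mg/L.
Travel time t = 2.54e+04 m / 0.48 m/s = 5.292e+04 s = 0.6125 d.
C = 0.7744·exp(−0.45·0.6125) = 0.7744·0.7591 = 0.5878 mg/L.

0.588 mg/L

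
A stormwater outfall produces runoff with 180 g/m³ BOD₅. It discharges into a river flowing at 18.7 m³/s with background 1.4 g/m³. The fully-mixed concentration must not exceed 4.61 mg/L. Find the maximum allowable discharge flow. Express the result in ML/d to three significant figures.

29.6 ML/d

Mass balance at complete mixing: C_std·(Q_w + Q_r) = Q_w·C_e + Q_r·C_b.
Rearranging, Q_w = Q_r·(C_std − C_b)/(C_e − C_std) = 18.7·(4.61 − 1.4) / (180 − 4.61) = 0.3422 m³/s.
= 29.57 ML/d.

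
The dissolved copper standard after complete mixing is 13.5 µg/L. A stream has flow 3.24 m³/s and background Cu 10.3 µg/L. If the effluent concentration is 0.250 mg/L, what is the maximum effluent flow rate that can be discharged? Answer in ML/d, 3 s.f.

3.79 ML/d

10.3 µg/L = 0.0103 mg/L.
13.5 µg/L = 0.0135 mg/L.
Mass balance at complete mixing: C_std·(Q_w + Q_r) = Q_w·C_e + Q_r·C_b.
Rearranging, Q_w = Q_r·(C_std − C_b)/(C_e − C_std) = 3.24·(0.0135 − 0.0103) / (0.25 − 0.0135) = 0.04384 m³/s.
= 3.788 ML/d.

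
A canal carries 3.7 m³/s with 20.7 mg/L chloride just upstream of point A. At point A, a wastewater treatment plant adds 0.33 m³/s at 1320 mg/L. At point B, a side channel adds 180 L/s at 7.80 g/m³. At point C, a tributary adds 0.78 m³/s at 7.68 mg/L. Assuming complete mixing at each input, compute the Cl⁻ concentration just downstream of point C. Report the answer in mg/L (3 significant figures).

After input A: C = (3.7·20.7 + 0.33·1320) / 4.03 = 127.1 mg/L.
180 L/s = 0.18 m³/s.
After input B: C = (4.03·127.1 + 0.18·7.8) / 4.21 = 122 mg/L.
After input C: C = (4.21·122 + 0.78·7.68) / 4.99 = 104.1 mg/L.

104 mg/L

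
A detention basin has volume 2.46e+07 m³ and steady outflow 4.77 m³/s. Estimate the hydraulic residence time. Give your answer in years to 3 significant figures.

0.163 yr

Q = 4.77 m³/s × 3.156e+07 s/yr = 1.505e+08 m³/yr.
Hydraulic residence time τ = V/Q = 2.46e+07/1.505e+08 = 0.1634 yr.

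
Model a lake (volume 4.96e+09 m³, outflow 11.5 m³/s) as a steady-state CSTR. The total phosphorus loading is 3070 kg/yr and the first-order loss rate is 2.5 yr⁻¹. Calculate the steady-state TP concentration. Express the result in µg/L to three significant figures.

Outflow Q = 11.5 m³/s × 3.156e+07 s/yr = 3.629e+08 m³/yr.
Steady-state CSTR mass balance: W = Q·C + k·V·C, so C = W/(Q + kV).
Q + kV = 3.629e+08 + 2.5·4.96e+09 = 1.276e+10 m³/yr.
C = 3070/1.276e+10 = 2.405e-07 kg/m³ = 0.0002405 mg/L = 0.2405 µg/L.

0.241 µg/L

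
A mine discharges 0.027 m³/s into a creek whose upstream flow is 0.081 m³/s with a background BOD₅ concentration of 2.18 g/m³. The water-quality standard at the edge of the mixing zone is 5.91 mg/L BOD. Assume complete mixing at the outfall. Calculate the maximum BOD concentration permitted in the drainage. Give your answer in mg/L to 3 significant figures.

17.1 mg/L

Mass balance: 5.91·0.108 = 0.027·Cₑ + 0.081·2.18.
Cₑ = (0.6383 − 0.1766) / 0.027 = 17.1 mg/L.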